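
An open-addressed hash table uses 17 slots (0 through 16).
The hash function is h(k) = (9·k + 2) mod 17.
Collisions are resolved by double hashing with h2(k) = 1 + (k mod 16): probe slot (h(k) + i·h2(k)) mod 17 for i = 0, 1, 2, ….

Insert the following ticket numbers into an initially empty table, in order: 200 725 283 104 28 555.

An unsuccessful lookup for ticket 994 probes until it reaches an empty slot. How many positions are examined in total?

Insert 200: h=0, slot 0 empty -> index 0.
Insert 725: h=16, slot 16 empty -> index 16.
Insert 283: h=16, h2=12, slot 16 occupied -> index 11.
Insert 104: h=3, slot 3 empty -> index 3.
Insert 28: h=16, h2=13, slot 16 occupied -> index 12.
Insert 555: h=16, h2=12, slots 16,11 occupied -> index 6.
Table: [200, ., ., 104, ., ., 555, ., ., ., ., 283, 28, ., ., ., 725]
Lookup 994: h=6, h2=3, probe 6,9 → slot 9 empty, not found.

2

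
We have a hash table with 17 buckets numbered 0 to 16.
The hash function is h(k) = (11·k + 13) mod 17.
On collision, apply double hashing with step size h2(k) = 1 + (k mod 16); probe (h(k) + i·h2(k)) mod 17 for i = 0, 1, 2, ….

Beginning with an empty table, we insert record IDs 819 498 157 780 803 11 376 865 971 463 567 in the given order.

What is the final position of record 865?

14

819: h=12 → slot 12
498: h=0 → slot 0
157: h=6 → slot 6
780: h=8 → slot 8
803: h=6, h2=4, probe 6,10 → slot 10
11: h=15 → slot 15
376: h=1 → slot 1
865: h=8, h2=2, probe 8,10,12,14 → slot 14
971: h=1, h2=12, probe 1,13 → slot 13
463: h=6, h2=16, probe 6,5 → slot 5
567: h=11 → slot 11
Table: [498, 376, ∅, ∅, ∅, 463, 157, ∅, 780, ∅, 803, 567, 819, 971, 865, 11, ∅]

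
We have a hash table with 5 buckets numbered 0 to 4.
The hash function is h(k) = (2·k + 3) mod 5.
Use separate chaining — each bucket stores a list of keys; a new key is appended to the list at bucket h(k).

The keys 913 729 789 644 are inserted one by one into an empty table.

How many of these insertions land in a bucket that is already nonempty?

Insert 913: h=4, bucket 4 empty -> new chain.
Insert 729: h=1, bucket 1 empty -> new chain.
Insert 789: h=1, bucket 1 nonempty -> append to chain.
Insert 644: h=1, bucket 1 nonempty -> append to chain.
Final buckets:
0: -
1: 729 -> 789 -> 644
2: -
3: -
4: 913

2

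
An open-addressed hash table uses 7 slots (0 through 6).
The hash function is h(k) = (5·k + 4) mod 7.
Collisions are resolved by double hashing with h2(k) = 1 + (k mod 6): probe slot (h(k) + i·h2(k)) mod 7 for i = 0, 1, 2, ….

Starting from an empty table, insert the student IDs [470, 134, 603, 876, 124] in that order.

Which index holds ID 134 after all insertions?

5

Insert 470: h=2, slot 2 empty -> index 2.
Insert 134: h=2, h2=3, slot 2 occupied -> index 5.
Insert 603: h=2, h2=4, slot 2 occupied -> index 6.
Insert 876: h=2, h2=1, slot 2 occupied -> index 3.
Insert 124: h=1, slot 1 empty -> index 1.
Table: [., 124, 470, 876, ., 134, 603]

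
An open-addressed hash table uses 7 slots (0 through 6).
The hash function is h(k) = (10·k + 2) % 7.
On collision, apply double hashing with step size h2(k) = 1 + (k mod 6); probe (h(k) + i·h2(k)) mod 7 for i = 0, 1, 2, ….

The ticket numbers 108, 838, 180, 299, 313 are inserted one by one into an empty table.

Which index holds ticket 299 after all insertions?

2

108 hashes to 4; slot 4 is free -> place at 4.
838 hashes to 3; slot 3 is free -> place at 3.
180 hashes to 3, h2=1; 3,4 taken -> place at 5.
299 hashes to 3, h2=6; 3 taken -> place at 2.
313 hashes to 3, h2=2; 3,5 taken -> place at 0.
Table: [313, ∅, 299, 838, 108, 180, ∅]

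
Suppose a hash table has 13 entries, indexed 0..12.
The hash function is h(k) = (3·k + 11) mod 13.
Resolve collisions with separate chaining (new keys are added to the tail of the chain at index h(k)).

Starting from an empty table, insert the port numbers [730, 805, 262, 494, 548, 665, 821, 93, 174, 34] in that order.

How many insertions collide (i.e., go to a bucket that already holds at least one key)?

Insert 730: h=4, bucket 4 empty → new chain.
Insert 805: h=8, bucket 8 empty → new chain.
Insert 262: h=4, bucket 4 nonempty → append to chain.
Insert 494: h=11, bucket 11 empty → new chain.
Insert 548: h=4, bucket 4 nonempty → append to chain.
Insert 665: h=4, bucket 4 nonempty → append to chain.
Insert 821: h=4, bucket 4 nonempty → append to chain.
Insert 93: h=4, bucket 4 nonempty → append to chain.
Insert 174: h=0, bucket 0 empty → new chain.
Insert 34: h=9, bucket 9 empty → new chain.
Final buckets:
0: 174
1: -
2: -
3: -
4: 730 -> 262 -> 548 -> 665 -> 821 -> 93
5: -
6: -
7: -
8: 805
9: 34
10: -
11: 494
12: -

5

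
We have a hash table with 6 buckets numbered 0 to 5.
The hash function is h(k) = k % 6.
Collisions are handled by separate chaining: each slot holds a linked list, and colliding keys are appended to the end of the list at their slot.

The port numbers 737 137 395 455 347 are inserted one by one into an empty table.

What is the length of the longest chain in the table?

737 → bucket 5
137 → bucket 5 (collision)
395 → bucket 5 (collision)
455 → bucket 5 (collision)
347 → bucket 5 (collision)
Final buckets:
0: .
1: .
2: .
3: .
4: .
5: 737 -> 137 -> 395 -> 455 -> 347

5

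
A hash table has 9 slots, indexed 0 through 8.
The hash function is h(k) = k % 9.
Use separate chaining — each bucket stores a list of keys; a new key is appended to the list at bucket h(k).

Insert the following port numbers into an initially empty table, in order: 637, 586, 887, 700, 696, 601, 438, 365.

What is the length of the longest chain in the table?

Insert 637: h=7, bucket 7 empty -> new chain.
Insert 586: h=1, bucket 1 empty -> new chain.
Insert 887: h=5, bucket 5 empty -> new chain.
Insert 700: h=7, bucket 7 nonempty -> append to chain.
Insert 696: h=3, bucket 3 empty -> new chain.
Insert 601: h=7, bucket 7 nonempty -> append to chain.
Insert 438: h=6, bucket 6 empty -> new chain.
Insert 365: h=5, bucket 5 nonempty -> append to chain.
Final buckets:
0: -
1: 586
2: -
3: 696
4: -
5: 887 -> 365
6: 438
7: 637 -> 700 -> 601
8: -

3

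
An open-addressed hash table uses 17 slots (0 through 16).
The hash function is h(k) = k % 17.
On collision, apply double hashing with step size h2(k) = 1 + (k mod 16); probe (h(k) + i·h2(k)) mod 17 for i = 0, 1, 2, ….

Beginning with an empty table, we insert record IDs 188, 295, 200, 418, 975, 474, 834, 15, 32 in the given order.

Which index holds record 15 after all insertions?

Insert 188: h=1, slot 1 empty -> index 1.
Insert 295: h=6, slot 6 empty -> index 6.
Insert 200: h=13, slot 13 empty -> index 13.
Insert 418: h=10, slot 10 empty -> index 10.
Insert 975: h=6, h2=16, slot 6 occupied -> index 5.
Insert 474: h=15, slot 15 empty -> index 15.
Insert 834: h=1, h2=3, slot 1 occupied -> index 4.
Insert 15: h=15, h2=16, slot 15 occupied -> index 14.
Insert 32: h=15, h2=1, slot 15 occupied -> index 16.
Table: [—, 188, —, —, 834, 975, 295, —, —, —, 418, —, —, 200, 15, 474, 32]

14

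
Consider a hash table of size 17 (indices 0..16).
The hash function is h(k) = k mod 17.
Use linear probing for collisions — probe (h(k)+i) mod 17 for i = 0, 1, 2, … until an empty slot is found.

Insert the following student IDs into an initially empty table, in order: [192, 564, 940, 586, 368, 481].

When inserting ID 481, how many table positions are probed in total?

3

Insert 192: h=5, slot 5 empty -> index 5.
Insert 564: h=3, slot 3 empty -> index 3.
Insert 940: h=5, slot 5 occupied -> index 6.
Insert 586: h=8, slot 8 empty -> index 8.
Insert 368: h=11, slot 11 empty -> index 11.
Insert 481: h=5, slots 5,6 occupied -> index 7.
Table: [., ., ., 564, ., 192, 940, 481, 586, ., ., 368, ., ., ., ., .]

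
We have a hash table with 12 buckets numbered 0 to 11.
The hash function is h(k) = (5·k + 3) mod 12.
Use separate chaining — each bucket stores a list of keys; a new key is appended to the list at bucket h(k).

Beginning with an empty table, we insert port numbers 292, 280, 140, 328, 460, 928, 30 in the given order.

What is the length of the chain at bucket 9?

292 → bucket 11
280 → bucket 11 (collision)
140 → bucket 7
328 → bucket 11 (collision)
460 → bucket 11 (collision)
928 → bucket 11 (collision)
30 → bucket 9
Final buckets:
0: -
1: -
2: -
3: -
4: -
5: -
6: -
7: 140
8: -
9: 30
10: -
11: 292 -> 280 -> 328 -> 460 -> 928

1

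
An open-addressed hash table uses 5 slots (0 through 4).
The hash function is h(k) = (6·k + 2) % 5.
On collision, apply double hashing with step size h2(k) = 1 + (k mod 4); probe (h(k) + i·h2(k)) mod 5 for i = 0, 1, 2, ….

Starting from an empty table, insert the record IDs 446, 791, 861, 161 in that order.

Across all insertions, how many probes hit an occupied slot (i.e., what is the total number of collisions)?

5

446: h=3 -> slot 3
791: h=3, h2=4, probe 3,2 -> slot 2
861: h=3, h2=2, probe 3,0 -> slot 0
161: h=3, h2=2, probe 3,0,2,4 -> slot 4
Table: [861, —, 791, 446, 161]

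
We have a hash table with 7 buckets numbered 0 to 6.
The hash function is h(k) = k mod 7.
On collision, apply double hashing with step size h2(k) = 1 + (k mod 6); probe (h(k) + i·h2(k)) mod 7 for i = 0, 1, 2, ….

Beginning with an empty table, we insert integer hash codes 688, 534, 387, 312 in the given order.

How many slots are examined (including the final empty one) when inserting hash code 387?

Insert 688: h=2, slot 2 empty => index 2.
Insert 534: h=2, h2=1, slot 2 occupied => index 3.
Insert 387: h=2, h2=4, slot 2 occupied => index 6.
Insert 312: h=4, slot 4 empty => index 4.
Table: [., ., 688, 534, 312, ., 387]

2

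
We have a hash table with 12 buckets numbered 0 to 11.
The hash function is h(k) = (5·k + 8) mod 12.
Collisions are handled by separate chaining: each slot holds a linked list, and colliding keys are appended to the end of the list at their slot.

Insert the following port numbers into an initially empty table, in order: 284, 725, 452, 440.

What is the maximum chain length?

3

Insert 284: h=0, bucket 0 empty → new chain.
Insert 725: h=9, bucket 9 empty → new chain.
Insert 452: h=0, bucket 0 nonempty → append to chain.
Insert 440: h=0, bucket 0 nonempty → append to chain.
Final buckets:
0: 284 -> 452 -> 440
1: —
2: —
3: —
4: —
5: —
6: —
7: —
8: —
9: 725
10: —
11: —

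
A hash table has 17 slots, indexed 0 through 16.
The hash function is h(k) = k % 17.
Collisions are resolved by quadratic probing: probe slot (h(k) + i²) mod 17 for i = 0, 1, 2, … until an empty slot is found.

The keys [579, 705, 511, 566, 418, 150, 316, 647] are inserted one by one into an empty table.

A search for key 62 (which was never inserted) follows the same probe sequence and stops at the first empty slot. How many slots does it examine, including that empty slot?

579 hashes to 1; slot 1 is free → place at 1.
705 hashes to 8; slot 8 is free → place at 8.
511 hashes to 1; 1 taken → place at 2.
566 hashes to 5; slot 5 is free → place at 5.
418 hashes to 10; slot 10 is free → place at 10.
150 hashes to 14; slot 14 is free → place at 14.
316 hashes to 10; 10 taken → place at 11.
647 hashes to 1; 1,2,5,10 taken → place at 0.
Table: [647, 579, 511, _, _, 566, _, _, 705, _, 418, 316, _, _, 150, _, _]
Lookup 62: h=11, probe 11,12 → slot 12 empty, not found.

2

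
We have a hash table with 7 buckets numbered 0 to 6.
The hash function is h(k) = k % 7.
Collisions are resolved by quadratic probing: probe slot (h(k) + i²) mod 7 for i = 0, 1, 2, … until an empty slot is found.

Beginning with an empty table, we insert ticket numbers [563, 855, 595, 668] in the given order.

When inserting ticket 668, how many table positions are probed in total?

563 hashes to 3; slot 3 is free -> place at 3.
855 hashes to 1; slot 1 is free -> place at 1.
595 hashes to 0; slot 0 is free -> place at 0.
668 hashes to 3; 3 taken -> place at 4.
Table: [595, 855, -, 563, 668, -, -]

2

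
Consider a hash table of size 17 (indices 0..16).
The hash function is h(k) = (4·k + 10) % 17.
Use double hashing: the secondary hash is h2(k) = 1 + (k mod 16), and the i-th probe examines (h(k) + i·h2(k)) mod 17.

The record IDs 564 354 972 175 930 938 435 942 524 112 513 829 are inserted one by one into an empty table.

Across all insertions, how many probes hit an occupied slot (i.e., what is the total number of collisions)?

8

564 hashes to 5; slot 5 is free => place at 5.
354 hashes to 15; slot 15 is free => place at 15.
972 hashes to 5, h2=13; 5 taken => place at 1.
175 hashes to 13; slot 13 is free => place at 13.
930 hashes to 7; slot 7 is free => place at 7.
938 hashes to 5, h2=11; 5 taken => place at 16.
435 hashes to 16, h2=4; 16 taken => place at 3.
942 hashes to 4; slot 4 is free => place at 4.
524 hashes to 15, h2=13; 15 taken => place at 11.
112 hashes to 16, h2=1; 16 taken => place at 0.
513 hashes to 5, h2=2; 5,7 taken => place at 9.
829 hashes to 11, h2=14; 11 taken => place at 8.
Table: [112, 972, -, 435, 942, 564, -, 930, 829, 513, -, 524, -, 175, -, 354, 938]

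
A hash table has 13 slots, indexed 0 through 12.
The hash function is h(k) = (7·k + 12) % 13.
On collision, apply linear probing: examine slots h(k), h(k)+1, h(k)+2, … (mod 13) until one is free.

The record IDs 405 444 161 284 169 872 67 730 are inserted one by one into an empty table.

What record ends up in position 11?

405: h=0 → slot 0
444: h=0, probe 0,1 → slot 1
161: h=8 → slot 8
284: h=11 → slot 11
169: h=12 → slot 12
872: h=6 → slot 6
67: h=0, probe 0,1,2 → slot 2
730: h=0, probe 0,1,2,3 → slot 3
Table: [405, 444, 67, 730, -, -, 872, -, 161, -, -, 284, 169]

284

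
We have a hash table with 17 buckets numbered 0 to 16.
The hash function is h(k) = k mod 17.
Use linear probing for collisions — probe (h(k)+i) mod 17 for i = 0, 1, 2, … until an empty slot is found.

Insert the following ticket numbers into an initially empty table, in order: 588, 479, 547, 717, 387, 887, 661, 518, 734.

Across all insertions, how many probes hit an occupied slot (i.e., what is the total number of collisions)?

588 hashes to 10; slot 10 is free → place at 10.
479 hashes to 3; slot 3 is free → place at 3.
547 hashes to 3; 3 taken → place at 4.
717 hashes to 3; 3,4 taken → place at 5.
387 hashes to 13; slot 13 is free → place at 13.
887 hashes to 3; 3,4,5 taken → place at 6.
661 hashes to 15; slot 15 is free → place at 15.
518 hashes to 8; slot 8 is free → place at 8.
734 hashes to 3; 3,4,5,6 taken → place at 7.
Table: [-, -, -, 479, 547, 717, 887, 734, 518, -, 588, -, -, 387, -, 661, -]

10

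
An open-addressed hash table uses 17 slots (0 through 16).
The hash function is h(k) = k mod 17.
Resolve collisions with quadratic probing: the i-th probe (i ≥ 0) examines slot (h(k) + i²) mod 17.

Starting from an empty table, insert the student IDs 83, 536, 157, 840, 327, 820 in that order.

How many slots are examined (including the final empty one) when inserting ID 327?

2

83 hashes to 15; slot 15 is free → place at 15.
536 hashes to 9; slot 9 is free → place at 9.
157 hashes to 4; slot 4 is free → place at 4.
840 hashes to 7; slot 7 is free → place at 7.
327 hashes to 4; 4 taken → place at 5.
820 hashes to 4; 4,5 taken → place at 8.
Table: [∅, ∅, ∅, ∅, 157, 327, ∅, 840, 820, 536, ∅, ∅, ∅, ∅, ∅, 83, ∅]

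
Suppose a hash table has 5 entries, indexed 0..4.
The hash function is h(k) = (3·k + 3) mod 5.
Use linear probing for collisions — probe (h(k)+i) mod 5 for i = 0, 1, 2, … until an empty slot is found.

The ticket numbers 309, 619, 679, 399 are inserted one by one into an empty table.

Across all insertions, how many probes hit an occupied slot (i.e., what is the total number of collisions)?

309 hashes to 0; slot 0 is free => place at 0.
619 hashes to 0; 0 taken => place at 1.
679 hashes to 0; 0,1 taken => place at 2.
399 hashes to 0; 0,1,2 taken => place at 3.
Table: [309, 619, 679, 399, —]

6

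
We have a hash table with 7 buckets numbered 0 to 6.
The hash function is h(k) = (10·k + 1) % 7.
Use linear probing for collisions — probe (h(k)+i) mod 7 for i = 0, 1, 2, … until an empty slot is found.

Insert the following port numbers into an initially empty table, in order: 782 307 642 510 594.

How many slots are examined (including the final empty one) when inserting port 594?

782 hashes to 2; slot 2 is free → place at 2.
307 hashes to 5; slot 5 is free → place at 5.
642 hashes to 2; 2 taken → place at 3.
510 hashes to 5; 5 taken → place at 6.
594 hashes to 5; 5,6 taken → place at 0.
Table: [594, _, 782, 642, _, 307, 510]

3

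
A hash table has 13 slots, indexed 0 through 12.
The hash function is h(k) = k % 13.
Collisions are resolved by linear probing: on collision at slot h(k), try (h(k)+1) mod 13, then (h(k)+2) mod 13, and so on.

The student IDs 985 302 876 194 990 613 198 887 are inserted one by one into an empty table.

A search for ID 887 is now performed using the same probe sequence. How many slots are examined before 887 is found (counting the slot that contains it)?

985 hashes to 10; slot 10 is free -> place at 10.
302 hashes to 3; slot 3 is free -> place at 3.
876 hashes to 5; slot 5 is free -> place at 5.
194 hashes to 12; slot 12 is free -> place at 12.
990 hashes to 2; slot 2 is free -> place at 2.
613 hashes to 2; 2,3 taken -> place at 4.
198 hashes to 3; 3,4,5 taken -> place at 6.
887 hashes to 3; 3,4,5,6 taken -> place at 7.
Table: [-, -, 990, 302, 613, 876, 198, 887, -, -, 985, -, 194]
Lookup 887: h=3, probe 3,4,5,6,7 → found at 7.

5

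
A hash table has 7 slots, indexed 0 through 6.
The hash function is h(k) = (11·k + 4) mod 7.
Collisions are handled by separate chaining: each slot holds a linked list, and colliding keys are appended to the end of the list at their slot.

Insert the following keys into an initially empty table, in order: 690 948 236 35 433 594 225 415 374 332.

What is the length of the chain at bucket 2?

Insert 690: h=6, bucket 6 empty -> new chain.
Insert 948: h=2, bucket 2 empty -> new chain.
Insert 236: h=3, bucket 3 empty -> new chain.
Insert 35: h=4, bucket 4 empty -> new chain.
Insert 433: h=0, bucket 0 empty -> new chain.
Insert 594: h=0, bucket 0 nonempty -> append to chain.
Insert 225: h=1, bucket 1 empty -> new chain.
Insert 415: h=5, bucket 5 empty -> new chain.
Insert 374: h=2, bucket 2 nonempty -> append to chain.
Insert 332: h=2, bucket 2 nonempty -> append to chain.
Final buckets:
0: 433 -> 594
1: 225
2: 948 -> 374 -> 332
3: 236
4: 35
5: 415
6: 690

3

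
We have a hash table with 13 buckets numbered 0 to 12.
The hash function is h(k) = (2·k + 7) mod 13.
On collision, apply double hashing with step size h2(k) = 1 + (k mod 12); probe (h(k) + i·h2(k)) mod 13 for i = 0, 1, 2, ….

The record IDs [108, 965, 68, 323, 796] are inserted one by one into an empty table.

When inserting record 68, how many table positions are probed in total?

2

108: h=2 → slot 2
965: h=0 → slot 0
68: h=0, h2=9, probe 0,9 → slot 9
323: h=3 → slot 3
796: h=0, h2=5, probe 0,5 → slot 5
Table: [965, ., 108, 323, ., 796, ., ., ., 68, ., ., .]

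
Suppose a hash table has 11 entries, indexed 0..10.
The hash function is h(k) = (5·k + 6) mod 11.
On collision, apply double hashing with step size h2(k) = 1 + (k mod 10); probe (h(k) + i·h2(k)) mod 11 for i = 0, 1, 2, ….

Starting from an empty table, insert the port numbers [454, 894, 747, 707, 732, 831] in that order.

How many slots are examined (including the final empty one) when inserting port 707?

2

Insert 454: h=10, slot 10 empty => index 10.
Insert 894: h=10, h2=5, slot 10 occupied => index 4.
Insert 747: h=1, slot 1 empty => index 1.
Insert 707: h=10, h2=8, slot 10 occupied => index 7.
Insert 732: h=3, slot 3 empty => index 3.
Insert 831: h=3, h2=2, slot 3 occupied => index 5.
Table: [∅, 747, ∅, 732, 894, 831, ∅, 707, ∅, ∅, 454]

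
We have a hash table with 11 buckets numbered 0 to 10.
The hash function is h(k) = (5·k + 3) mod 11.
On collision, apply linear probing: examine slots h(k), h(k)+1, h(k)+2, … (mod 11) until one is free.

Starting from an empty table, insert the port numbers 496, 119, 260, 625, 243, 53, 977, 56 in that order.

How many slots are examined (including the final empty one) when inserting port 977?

496 hashes to 8; slot 8 is free -> place at 8.
119 hashes to 4; slot 4 is free -> place at 4.
260 hashes to 5; slot 5 is free -> place at 5.
625 hashes to 4; 4,5 taken -> place at 6.
243 hashes to 8; 8 taken -> place at 9.
53 hashes to 4; 4,5,6 taken -> place at 7.
977 hashes to 4; 4,5,6,7,8,9 taken -> place at 10.
56 hashes to 8; 8,9,10 taken -> place at 0.
Table: [56, ∅, ∅, ∅, 119, 260, 625, 53, 496, 243, 977]

7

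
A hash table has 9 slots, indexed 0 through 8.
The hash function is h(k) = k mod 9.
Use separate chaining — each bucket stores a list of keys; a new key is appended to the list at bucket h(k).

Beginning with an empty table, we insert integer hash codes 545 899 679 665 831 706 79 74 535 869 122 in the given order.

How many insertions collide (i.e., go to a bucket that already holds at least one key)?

Insert 545: h=5, bucket 5 empty -> new chain.
Insert 899: h=8, bucket 8 empty -> new chain.
Insert 679: h=4, bucket 4 empty -> new chain.
Insert 665: h=8, bucket 8 nonempty -> append to chain.
Insert 831: h=3, bucket 3 empty -> new chain.
Insert 706: h=4, bucket 4 nonempty -> append to chain.
Insert 79: h=7, bucket 7 empty -> new chain.
Insert 74: h=2, bucket 2 empty -> new chain.
Insert 535: h=4, bucket 4 nonempty -> append to chain.
Insert 869: h=5, bucket 5 nonempty -> append to chain.
Insert 122: h=5, bucket 5 nonempty -> append to chain.
Final buckets:
0: -
1: -
2: 74
3: 831
4: 679 -> 706 -> 535
5: 545 -> 869 -> 122
6: -
7: 79
8: 899 -> 665

5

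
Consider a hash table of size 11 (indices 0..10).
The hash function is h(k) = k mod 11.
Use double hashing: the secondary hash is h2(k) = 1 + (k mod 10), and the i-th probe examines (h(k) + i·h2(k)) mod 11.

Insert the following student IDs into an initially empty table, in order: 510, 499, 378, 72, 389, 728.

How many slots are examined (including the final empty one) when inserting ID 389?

4

510 hashes to 4; slot 4 is free -> place at 4.
499 hashes to 4, h2=10; 4 taken -> place at 3.
378 hashes to 4, h2=9; 4 taken -> place at 2.
72 hashes to 6; slot 6 is free -> place at 6.
389 hashes to 4, h2=10; 4,3,2 taken -> place at 1.
728 hashes to 2, h2=9; 2 taken -> place at 0.
Table: [728, 389, 378, 499, 510, _, 72, _, _, _, _]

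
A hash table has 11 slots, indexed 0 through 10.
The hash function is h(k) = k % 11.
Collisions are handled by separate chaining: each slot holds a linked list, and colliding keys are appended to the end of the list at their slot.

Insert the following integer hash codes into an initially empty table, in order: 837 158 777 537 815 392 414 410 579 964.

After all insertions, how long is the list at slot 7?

837 -> bucket 1
158 -> bucket 4
777 -> bucket 7
537 -> bucket 9
815 -> bucket 1 (collision)
392 -> bucket 7 (collision)
414 -> bucket 7 (collision)
410 -> bucket 3
579 -> bucket 7 (collision)
964 -> bucket 7 (collision)
Final buckets:
0: -
1: 837 -> 815
2: -
3: 410
4: 158
5: -
6: -
7: 777 -> 392 -> 414 -> 579 -> 964
8: -
9: 537
10: -

5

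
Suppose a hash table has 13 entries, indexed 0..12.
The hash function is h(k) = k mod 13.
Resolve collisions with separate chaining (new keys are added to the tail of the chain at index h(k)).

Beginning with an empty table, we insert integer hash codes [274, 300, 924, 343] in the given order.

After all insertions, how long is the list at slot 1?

274 -> bucket 1
300 -> bucket 1 (collision)
924 -> bucket 1 (collision)
343 -> bucket 5
Final buckets:
0: ∅
1: 274 -> 300 -> 924
2: ∅
3: ∅
4: ∅
5: 343
6: ∅
7: ∅
8: ∅
9: ∅
10: ∅
11: ∅
12: ∅

3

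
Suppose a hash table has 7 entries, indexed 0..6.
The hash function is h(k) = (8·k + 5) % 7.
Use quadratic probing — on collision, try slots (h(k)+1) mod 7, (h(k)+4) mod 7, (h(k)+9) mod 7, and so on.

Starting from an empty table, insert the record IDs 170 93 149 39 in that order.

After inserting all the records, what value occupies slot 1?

93

Insert 170: h=0, slot 0 empty => index 0.
Insert 93: h=0, slot 0 occupied => index 1.
Insert 149: h=0, slots 0,1 occupied => index 4.
Insert 39: h=2, slot 2 empty => index 2.
Table: [170, 93, 39, -, 149, -, -]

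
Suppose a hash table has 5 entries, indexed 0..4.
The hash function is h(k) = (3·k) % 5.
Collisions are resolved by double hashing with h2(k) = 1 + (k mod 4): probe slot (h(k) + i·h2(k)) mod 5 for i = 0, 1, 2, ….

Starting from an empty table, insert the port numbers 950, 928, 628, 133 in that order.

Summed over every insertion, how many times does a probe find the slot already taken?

4

950: h=0 → slot 0
928: h=4 → slot 4
628: h=4, h2=1, probe 4,0,1 → slot 1
133: h=4, h2=2, probe 4,1,3 → slot 3
Table: [950, 628, ∅, 133, 928]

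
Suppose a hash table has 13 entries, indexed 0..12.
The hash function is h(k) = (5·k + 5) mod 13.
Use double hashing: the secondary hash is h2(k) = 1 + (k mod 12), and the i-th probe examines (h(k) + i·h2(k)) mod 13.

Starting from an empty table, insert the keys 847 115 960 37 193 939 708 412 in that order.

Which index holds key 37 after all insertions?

847: h=2 -> slot 2
115: h=8 -> slot 8
960: h=8, h2=1, probe 8,9 -> slot 9
37: h=8, h2=2, probe 8,10 -> slot 10
193: h=8, h2=2, probe 8,10,12 -> slot 12
939: h=7 -> slot 7
708: h=9, h2=1, probe 9,10,11 -> slot 11
412: h=11, h2=5, probe 11,3 -> slot 3
Table: [-, -, 847, 412, -, -, -, 939, 115, 960, 37, 708, 193]

10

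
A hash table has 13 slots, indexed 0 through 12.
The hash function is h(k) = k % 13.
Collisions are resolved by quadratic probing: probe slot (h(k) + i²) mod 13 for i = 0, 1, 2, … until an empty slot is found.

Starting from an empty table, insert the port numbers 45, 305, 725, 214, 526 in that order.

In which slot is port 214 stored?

45 hashes to 6; slot 6 is free -> place at 6.
305 hashes to 6; 6 taken -> place at 7.
725 hashes to 10; slot 10 is free -> place at 10.
214 hashes to 6; 6,7,10 taken -> place at 2.
526 hashes to 6; 6,7,10,2 taken -> place at 9.
Table: [-, -, 214, -, -, -, 45, 305, -, 526, 725, -, -]

2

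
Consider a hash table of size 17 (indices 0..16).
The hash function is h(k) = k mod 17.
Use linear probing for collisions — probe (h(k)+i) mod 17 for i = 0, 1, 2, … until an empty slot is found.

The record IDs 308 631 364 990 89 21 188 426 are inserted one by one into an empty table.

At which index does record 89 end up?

5

308 hashes to 2; slot 2 is free → place at 2.
631 hashes to 2; 2 taken → place at 3.
364 hashes to 7; slot 7 is free → place at 7.
990 hashes to 4; slot 4 is free → place at 4.
89 hashes to 4; 4 taken → place at 5.
21 hashes to 4; 4,5 taken → place at 6.
188 hashes to 1; slot 1 is free → place at 1.
426 hashes to 1; 1,2,3,4,5,6,7 taken → place at 8.
Table: [_, 188, 308, 631, 990, 89, 21, 364, 426, _, _, _, _, _, _, _, _]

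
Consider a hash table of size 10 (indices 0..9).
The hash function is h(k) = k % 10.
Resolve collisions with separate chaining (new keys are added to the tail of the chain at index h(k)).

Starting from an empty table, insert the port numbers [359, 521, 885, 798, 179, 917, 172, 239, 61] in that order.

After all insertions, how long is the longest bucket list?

3

Insert 359: h=9, bucket 9 empty → new chain.
Insert 521: h=1, bucket 1 empty → new chain.
Insert 885: h=5, bucket 5 empty → new chain.
Insert 798: h=8, bucket 8 empty → new chain.
Insert 179: h=9, bucket 9 nonempty → append to chain.
Insert 917: h=7, bucket 7 empty → new chain.
Insert 172: h=2, bucket 2 empty → new chain.
Insert 239: h=9, bucket 9 nonempty → append to chain.
Insert 61: h=1, bucket 1 nonempty → append to chain.
Final buckets:
0: _
1: 521 -> 61
2: 172
3: _
4: _
5: 885
6: _
7: 917
8: 798
9: 359 -> 179 -> 239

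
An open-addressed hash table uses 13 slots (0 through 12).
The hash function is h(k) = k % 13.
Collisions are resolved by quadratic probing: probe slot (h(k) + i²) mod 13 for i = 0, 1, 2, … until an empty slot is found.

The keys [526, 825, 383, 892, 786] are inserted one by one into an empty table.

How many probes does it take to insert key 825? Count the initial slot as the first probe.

2

526 hashes to 6; slot 6 is free => place at 6.
825 hashes to 6; 6 taken => place at 7.
383 hashes to 6; 6,7 taken => place at 10.
892 hashes to 8; slot 8 is free => place at 8.
786 hashes to 6; 6,7,10 taken => place at 2.
Table: [_, _, 786, _, _, _, 526, 825, 892, _, 383, _, _]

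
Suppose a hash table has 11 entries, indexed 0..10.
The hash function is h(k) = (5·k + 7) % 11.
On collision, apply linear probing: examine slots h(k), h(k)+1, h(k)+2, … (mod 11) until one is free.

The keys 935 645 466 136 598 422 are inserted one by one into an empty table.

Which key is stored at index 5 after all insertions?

466

Insert 935: h=7, slot 7 empty → index 7.
Insert 645: h=9, slot 9 empty → index 9.
Insert 466: h=5, slot 5 empty → index 5.
Insert 136: h=5, slot 5 occupied → index 6.
Insert 598: h=5, slots 5,6,7 occupied → index 8.
Insert 422: h=5, slots 5,6,7,8,9 occupied → index 10.
Table: [-, -, -, -, -, 466, 136, 935, 598, 645, 422]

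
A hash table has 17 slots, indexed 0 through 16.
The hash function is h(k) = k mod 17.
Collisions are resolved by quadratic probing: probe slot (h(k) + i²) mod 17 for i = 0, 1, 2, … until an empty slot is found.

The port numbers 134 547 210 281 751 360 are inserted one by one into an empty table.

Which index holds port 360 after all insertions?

Insert 134: h=15, slot 15 empty => index 15.
Insert 547: h=3, slot 3 empty => index 3.
Insert 210: h=6, slot 6 empty => index 6.
Insert 281: h=9, slot 9 empty => index 9.
Insert 751: h=3, slot 3 occupied => index 4.
Insert 360: h=3, slots 3,4 occupied => index 7.
Table: [∅, ∅, ∅, 547, 751, ∅, 210, 360, ∅, 281, ∅, ∅, ∅, ∅, ∅, 134, ∅]

7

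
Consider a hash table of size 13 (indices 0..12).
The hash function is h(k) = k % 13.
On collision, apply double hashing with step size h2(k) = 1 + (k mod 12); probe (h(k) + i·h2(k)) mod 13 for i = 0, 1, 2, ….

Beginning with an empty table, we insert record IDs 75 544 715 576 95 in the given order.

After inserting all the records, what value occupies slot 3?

95

75: h=10 → slot 10
544: h=11 → slot 11
715: h=0 → slot 0
576: h=4 → slot 4
95: h=4, h2=12, probe 4,3 → slot 3
Table: [715, -, -, 95, 576, -, -, -, -, -, 75, 544, -]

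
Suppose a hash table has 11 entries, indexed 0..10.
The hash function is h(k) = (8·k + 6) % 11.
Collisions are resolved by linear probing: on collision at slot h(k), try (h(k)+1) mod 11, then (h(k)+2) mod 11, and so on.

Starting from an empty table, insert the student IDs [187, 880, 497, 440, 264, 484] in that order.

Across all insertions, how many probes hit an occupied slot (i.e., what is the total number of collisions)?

187: h=6 → slot 6
880: h=6, probe 6,7 → slot 7
497: h=0 → slot 0
440: h=6, probe 6,7,8 → slot 8
264: h=6, probe 6,7,8,9 → slot 9
484: h=6, probe 6,7,8,9,10 → slot 10
Table: [497, -, -, -, -, -, 187, 880, 440, 264, 484]

10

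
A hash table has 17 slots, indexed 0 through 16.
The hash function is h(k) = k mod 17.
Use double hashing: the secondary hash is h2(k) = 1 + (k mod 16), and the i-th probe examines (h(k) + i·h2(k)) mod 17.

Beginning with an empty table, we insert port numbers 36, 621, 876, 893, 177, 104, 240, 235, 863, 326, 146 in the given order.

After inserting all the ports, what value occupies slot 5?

36: h=2 → slot 2
621: h=9 → slot 9
876: h=9, h2=13, probe 9,5 → slot 5
893: h=9, h2=14, probe 9,6 → slot 6
177: h=7 → slot 7
104: h=2, h2=9, probe 2,11 → slot 11
240: h=2, h2=1, probe 2,3 → slot 3
235: h=14 → slot 14
863: h=13 → slot 13
326: h=3, h2=7, probe 3,10 → slot 10
146: h=10, h2=3, probe 10,13,16 → slot 16
Table: [∅, ∅, 36, 240, ∅, 876, 893, 177, ∅, 621, 326, 104, ∅, 863, 235, ∅, 146]

876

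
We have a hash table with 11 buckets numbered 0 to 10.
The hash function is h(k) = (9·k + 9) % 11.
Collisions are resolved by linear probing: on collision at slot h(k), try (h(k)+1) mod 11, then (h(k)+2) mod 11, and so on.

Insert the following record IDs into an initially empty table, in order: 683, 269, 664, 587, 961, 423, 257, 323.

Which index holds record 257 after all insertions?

4

Insert 683: h=7, slot 7 empty => index 7.
Insert 269: h=10, slot 10 empty => index 10.
Insert 664: h=1, slot 1 empty => index 1.
Insert 587: h=1, slot 1 occupied => index 2.
Insert 961: h=1, slots 1,2 occupied => index 3.
Insert 423: h=10, slot 10 occupied => index 0.
Insert 257: h=1, slots 1,2,3 occupied => index 4.
Insert 323: h=1, slots 1,2,3,4 occupied => index 5.
Table: [423, 664, 587, 961, 257, 323, _, 683, _, _, 269]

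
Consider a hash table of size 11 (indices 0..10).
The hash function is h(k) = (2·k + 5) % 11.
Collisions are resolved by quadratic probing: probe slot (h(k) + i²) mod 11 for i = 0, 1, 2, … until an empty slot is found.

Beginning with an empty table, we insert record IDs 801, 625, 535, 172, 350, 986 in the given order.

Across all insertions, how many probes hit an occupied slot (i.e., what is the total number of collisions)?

Insert 801: h=1, slot 1 empty → index 1.
Insert 625: h=1, slot 1 occupied → index 2.
Insert 535: h=8, slot 8 empty → index 8.
Insert 172: h=8, slot 8 occupied → index 9.
Insert 350: h=1, slots 1,2 occupied → index 5.
Insert 986: h=8, slots 8,9,1 occupied → index 6.
Table: [-, 801, 625, -, -, 350, 986, -, 535, 172, -]

7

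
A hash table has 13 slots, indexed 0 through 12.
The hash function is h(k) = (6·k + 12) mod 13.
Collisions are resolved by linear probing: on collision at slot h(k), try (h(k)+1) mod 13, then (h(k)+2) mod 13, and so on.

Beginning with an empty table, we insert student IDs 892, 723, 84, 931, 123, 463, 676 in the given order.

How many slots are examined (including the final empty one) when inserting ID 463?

6

892 hashes to 8; slot 8 is free -> place at 8.
723 hashes to 8; 8 taken -> place at 9.
84 hashes to 9; 9 taken -> place at 10.
931 hashes to 8; 8,9,10 taken -> place at 11.
123 hashes to 9; 9,10,11 taken -> place at 12.
463 hashes to 8; 8,9,10,11,12 taken -> place at 0.
676 hashes to 12; 12,0 taken -> place at 1.
Table: [463, 676, ., ., ., ., ., ., 892, 723, 84, 931, 123]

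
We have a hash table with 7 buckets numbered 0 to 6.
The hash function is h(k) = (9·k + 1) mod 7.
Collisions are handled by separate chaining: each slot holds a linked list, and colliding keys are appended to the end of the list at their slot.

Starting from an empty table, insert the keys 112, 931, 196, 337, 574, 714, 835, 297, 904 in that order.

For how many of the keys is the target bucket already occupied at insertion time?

5

112 -> bucket 1
931 -> bucket 1 (collision)
196 -> bucket 1 (collision)
337 -> bucket 3
574 -> bucket 1 (collision)
714 -> bucket 1 (collision)
835 -> bucket 5
297 -> bucket 0
904 -> bucket 3 (collision)
Final buckets:
0: 297
1: 112 -> 931 -> 196 -> 574 -> 714
2: _
3: 337 -> 904
4: _
5: 835
6: _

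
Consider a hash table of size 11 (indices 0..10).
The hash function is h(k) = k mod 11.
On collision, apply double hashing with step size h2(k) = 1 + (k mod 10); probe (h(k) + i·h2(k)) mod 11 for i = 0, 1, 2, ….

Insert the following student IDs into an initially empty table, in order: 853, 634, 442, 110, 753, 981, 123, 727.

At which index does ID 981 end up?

853 hashes to 6; slot 6 is free → place at 6.
634 hashes to 7; slot 7 is free → place at 7.
442 hashes to 2; slot 2 is free → place at 2.
110 hashes to 0; slot 0 is free → place at 0.
753 hashes to 5; slot 5 is free → place at 5.
981 hashes to 2, h2=2; 2 taken → place at 4.
123 hashes to 2, h2=4; 2,6 taken → place at 10.
727 hashes to 1; slot 1 is free → place at 1.
Table: [110, 727, 442, _, 981, 753, 853, 634, _, _, 123]

4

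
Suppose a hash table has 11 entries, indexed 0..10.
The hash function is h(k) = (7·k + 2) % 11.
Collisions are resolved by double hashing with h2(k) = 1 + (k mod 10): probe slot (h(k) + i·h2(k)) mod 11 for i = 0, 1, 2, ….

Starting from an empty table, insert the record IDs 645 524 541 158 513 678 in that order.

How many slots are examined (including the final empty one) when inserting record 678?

3

645: h=7 → slot 7
524: h=7, h2=5, probe 7,1 → slot 1
541: h=5 → slot 5
158: h=8 → slot 8
513: h=7, h2=4, probe 7,0 → slot 0
678: h=7, h2=9, probe 7,5,3 → slot 3
Table: [513, 524, —, 678, —, 541, —, 645, 158, —, —]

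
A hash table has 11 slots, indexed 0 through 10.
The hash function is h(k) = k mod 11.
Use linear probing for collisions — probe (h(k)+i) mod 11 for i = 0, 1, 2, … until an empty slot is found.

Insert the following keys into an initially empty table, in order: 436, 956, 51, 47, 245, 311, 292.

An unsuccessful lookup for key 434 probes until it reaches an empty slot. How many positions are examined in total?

Insert 436: h=7, slot 7 empty → index 7.
Insert 956: h=10, slot 10 empty → index 10.
Insert 51: h=7, slot 7 occupied → index 8.
Insert 47: h=3, slot 3 empty → index 3.
Insert 245: h=3, slot 3 occupied → index 4.
Insert 311: h=3, slots 3,4 occupied → index 5.
Insert 292: h=6, slot 6 empty → index 6.
Table: [-, -, -, 47, 245, 311, 292, 436, 51, -, 956]
Lookup 434: h=5, probe 5,6,7,8,9 → slot 9 empty, not found.

5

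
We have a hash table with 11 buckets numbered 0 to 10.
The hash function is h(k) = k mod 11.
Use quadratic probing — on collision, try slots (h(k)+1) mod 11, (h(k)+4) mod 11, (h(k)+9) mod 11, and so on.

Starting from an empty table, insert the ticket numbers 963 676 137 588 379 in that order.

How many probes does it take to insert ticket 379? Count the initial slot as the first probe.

963 hashes to 6; slot 6 is free → place at 6.
676 hashes to 5; slot 5 is free → place at 5.
137 hashes to 5; 5,6 taken → place at 9.
588 hashes to 5; 5,6,9 taken → place at 3.
379 hashes to 5; 5,6,9,3 taken → place at 10.
Table: [_, _, _, 588, _, 676, 963, _, _, 137, 379]

5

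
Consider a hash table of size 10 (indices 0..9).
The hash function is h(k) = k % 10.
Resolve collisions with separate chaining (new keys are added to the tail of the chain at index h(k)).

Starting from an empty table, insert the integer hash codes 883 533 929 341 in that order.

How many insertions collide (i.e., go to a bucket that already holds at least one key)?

Insert 883: h=3, bucket 3 empty -> new chain.
Insert 533: h=3, bucket 3 nonempty -> append to chain.
Insert 929: h=9, bucket 9 empty -> new chain.
Insert 341: h=1, bucket 1 empty -> new chain.
Final buckets:
0: ∅
1: 341
2: ∅
3: 883 -> 533
4: ∅
5: ∅
6: ∅
7: ∅
8: ∅
9: 929

1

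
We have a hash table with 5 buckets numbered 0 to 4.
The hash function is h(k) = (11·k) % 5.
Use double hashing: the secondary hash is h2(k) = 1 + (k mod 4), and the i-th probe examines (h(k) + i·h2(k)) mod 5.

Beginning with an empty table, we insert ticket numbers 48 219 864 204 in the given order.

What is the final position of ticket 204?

1

48: h=3 → slot 3
219: h=4 → slot 4
864: h=4, h2=1, probe 4,0 → slot 0
204: h=4, h2=1, probe 4,0,1 → slot 1
Table: [864, 204, -, 48, 219]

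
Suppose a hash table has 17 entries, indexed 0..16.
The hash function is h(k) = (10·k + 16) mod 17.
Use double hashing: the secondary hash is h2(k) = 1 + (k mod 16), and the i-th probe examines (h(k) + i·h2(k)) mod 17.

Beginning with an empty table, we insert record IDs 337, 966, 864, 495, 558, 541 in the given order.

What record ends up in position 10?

966

Insert 337: h=3, slot 3 empty => index 3.
Insert 966: h=3, h2=7, slot 3 occupied => index 10.
Insert 864: h=3, h2=1, slot 3 occupied => index 4.
Insert 495: h=2, slot 2 empty => index 2.
Insert 558: h=3, h2=15, slot 3 occupied => index 1.
Insert 541: h=3, h2=14, slot 3 occupied => index 0.
Table: [541, 558, 495, 337, 864, —, —, —, —, —, 966, —, —, —, —, —, —]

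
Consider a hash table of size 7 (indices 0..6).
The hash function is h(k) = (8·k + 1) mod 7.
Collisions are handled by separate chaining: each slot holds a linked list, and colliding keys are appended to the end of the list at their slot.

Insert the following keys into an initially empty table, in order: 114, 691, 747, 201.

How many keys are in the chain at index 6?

Insert 114: h=3, bucket 3 empty → new chain.
Insert 691: h=6, bucket 6 empty → new chain.
Insert 747: h=6, bucket 6 nonempty → append to chain.
Insert 201: h=6, bucket 6 nonempty → append to chain.
Final buckets:
0: -
1: -
2: -
3: 114
4: -
5: -
6: 691 -> 747 -> 201

3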